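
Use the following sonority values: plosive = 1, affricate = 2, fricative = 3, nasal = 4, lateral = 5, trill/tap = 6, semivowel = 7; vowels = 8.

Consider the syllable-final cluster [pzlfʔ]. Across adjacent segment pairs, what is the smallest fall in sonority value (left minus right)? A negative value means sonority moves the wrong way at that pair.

-2

/p/ — plosive, sonority 1.
/z/ — fricative, sonority 3.
/l/ — lateral, sonority 5.
/f/ — fricative, sonority 3.
/ʔ/ — plosive, sonority 1.
/p/→/z/: change -2.
/z/→/l/: change -2.
/l/→/f/: change +2.
/f/→/ʔ/: change +2.
Minimum = -2.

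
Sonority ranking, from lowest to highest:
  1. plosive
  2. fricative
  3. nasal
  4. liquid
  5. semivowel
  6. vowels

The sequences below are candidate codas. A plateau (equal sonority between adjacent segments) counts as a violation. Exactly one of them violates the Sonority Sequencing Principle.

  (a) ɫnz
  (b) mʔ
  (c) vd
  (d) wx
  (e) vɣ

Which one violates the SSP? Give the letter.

e

(a) sonority 4-3-2: well-formed.
(b) sonority 3-1: well-formed.
(c) sonority 2-1: well-formed.
(d) sonority 5-2: well-formed.
(e) sonority 2-2: ill-formed.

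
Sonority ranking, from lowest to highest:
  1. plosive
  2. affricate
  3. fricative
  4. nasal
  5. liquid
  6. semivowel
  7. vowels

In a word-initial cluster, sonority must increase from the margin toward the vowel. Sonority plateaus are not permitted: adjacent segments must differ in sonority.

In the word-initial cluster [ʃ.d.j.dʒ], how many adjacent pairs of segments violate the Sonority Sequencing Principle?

2

/ʃ/: fricative = 3.
/d/: plosive = 1.
/j/: semivowel = 6.
/dʒ/: affricate = 2.
/ʃ/→/d/: 3→1 (does not rise) — violation.
/d/→/j/: 1→6 (rises) — ok.
/j/→/dʒ/: 6→2 (does not rise) — violation.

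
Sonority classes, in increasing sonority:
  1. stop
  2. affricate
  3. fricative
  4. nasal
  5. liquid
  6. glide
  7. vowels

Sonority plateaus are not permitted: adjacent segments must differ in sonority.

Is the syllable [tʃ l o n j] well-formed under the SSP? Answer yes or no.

Onset: /tʃ/ is an affricate (sonority 2), /l/ is a liquid (sonority 5); then the nucleus /o/ (sonority 7).
Onset profile 2-5-7 — rises to the nucleus.
Coda: /n/ is a nasal (sonority 4), /j/ is a glide (sonority 6).
Coda profile 7-4-6 — does not strictly fall throughout.

no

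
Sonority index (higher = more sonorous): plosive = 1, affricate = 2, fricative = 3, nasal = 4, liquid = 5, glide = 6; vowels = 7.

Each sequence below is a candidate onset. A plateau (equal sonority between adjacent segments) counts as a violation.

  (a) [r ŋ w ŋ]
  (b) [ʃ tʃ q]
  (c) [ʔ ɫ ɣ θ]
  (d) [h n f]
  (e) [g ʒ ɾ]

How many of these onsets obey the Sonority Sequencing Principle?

1

(a) [r ŋ w ŋ]: profile 5-4-6-4 — violates.
(b) [ʃ tʃ q]: profile 3-2-1 — violates.
(c) [ʔ ɫ ɣ θ]: profile 1-5-3-3 — violates.
(d) [h n f]: profile 3-4-3 — violates.
(e) [g ʒ ɾ]: profile 1-3-5 — obeys.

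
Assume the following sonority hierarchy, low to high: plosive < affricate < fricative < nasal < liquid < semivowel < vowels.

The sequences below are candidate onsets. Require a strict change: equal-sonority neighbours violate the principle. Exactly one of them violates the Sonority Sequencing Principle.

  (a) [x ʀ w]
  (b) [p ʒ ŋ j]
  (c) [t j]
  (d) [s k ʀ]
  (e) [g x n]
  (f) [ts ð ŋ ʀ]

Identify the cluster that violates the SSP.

d

(a) 3-5-6 → obeys
(b) 1-3-4-6 → obeys
(c) 1-6 → obeys
(d) 3-1-5 → violates
(e) 1-3-4 → obeys
(f) 2-3-4-5 → obeys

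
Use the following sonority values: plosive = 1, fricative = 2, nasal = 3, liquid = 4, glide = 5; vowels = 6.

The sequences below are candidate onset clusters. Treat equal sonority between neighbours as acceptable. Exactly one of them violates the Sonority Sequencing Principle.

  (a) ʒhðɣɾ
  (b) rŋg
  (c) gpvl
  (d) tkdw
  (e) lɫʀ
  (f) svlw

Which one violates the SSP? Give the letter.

(a) sonority 2-2-2-2-4: well-formed.
(b) sonority 4-3-1: ill-formed.
(c) sonority 1-1-2-4: well-formed.
(d) sonority 1-1-1-5: well-formed.
(e) sonority 4-4-4: well-formed.
(f) sonority 2-2-4-5: well-formed.

b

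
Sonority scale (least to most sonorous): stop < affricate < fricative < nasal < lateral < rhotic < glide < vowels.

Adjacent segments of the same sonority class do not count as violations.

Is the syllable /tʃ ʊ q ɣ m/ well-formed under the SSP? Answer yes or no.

no

Onset: /tʃ/ is an affricate (sonority 2); then the nucleus /ʊ/ (sonority 8).
Onset profile 2-8 — rises to the nucleus.
Coda: /q/ is a stop (sonority 1), /ɣ/ is a fricative (sonority 3), /m/ is a nasal (sonority 4).
Coda profile 8-1-3-4 — does not fall throughout.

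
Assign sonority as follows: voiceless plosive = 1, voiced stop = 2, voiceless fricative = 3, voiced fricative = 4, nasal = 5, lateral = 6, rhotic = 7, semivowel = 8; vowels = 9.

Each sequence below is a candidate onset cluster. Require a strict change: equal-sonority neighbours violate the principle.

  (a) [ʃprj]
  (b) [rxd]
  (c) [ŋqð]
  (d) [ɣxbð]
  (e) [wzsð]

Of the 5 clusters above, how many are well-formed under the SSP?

0

(a) 3-1-7-8 → violates
(b) 7-3-2 → violates
(c) 5-1-4 → violates
(d) 4-3-2-4 → violates
(e) 8-4-3-4 → violates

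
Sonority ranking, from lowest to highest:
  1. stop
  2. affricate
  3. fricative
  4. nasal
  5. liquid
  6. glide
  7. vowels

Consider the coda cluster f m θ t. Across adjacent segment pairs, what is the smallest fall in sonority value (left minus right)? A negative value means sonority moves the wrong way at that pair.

-1

/f/: fricative = 3.
/m/: nasal = 4.
/θ/: fricative = 3.
/t/: stop = 1.
/f/→/m/: change -1.
/m/→/θ/: change +1.
/θ/→/t/: change +2.
Minimum = -1.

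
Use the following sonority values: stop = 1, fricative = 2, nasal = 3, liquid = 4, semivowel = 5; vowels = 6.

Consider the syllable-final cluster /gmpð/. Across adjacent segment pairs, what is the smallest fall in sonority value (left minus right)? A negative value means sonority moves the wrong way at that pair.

/g/: stop = 1.
/m/: nasal = 3.
/p/: stop = 1.
/ð/: fricative = 2.
/g/→/m/: change -2.
/m/→/p/: change +2.
/p/→/ð/: change -1.
Minimum = -2.

-2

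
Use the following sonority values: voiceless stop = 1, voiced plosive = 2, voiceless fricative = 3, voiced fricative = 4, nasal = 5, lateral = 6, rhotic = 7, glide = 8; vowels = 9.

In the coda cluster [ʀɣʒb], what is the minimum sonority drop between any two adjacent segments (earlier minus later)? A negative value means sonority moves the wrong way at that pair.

/ʀ/: rhotic = 7.
/ɣ/: voiced fricative = 4.
/ʒ/: voiced fricative = 4.
/b/: voiced plosive = 2.
/ʀ/→/ɣ/: change +3.
/ɣ/→/ʒ/: change +0.
/ʒ/→/b/: change +2.
Minimum = 0.

0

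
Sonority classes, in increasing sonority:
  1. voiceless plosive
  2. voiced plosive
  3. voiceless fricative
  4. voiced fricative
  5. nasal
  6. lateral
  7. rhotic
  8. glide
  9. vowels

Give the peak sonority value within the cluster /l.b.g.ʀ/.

/l/ — lateral, sonority 6.
/b/ — voiced plosive, sonority 2.
/g/ — voiced plosive, sonority 2.
/ʀ/ — rhotic, sonority 7.
The maximum is 7.

7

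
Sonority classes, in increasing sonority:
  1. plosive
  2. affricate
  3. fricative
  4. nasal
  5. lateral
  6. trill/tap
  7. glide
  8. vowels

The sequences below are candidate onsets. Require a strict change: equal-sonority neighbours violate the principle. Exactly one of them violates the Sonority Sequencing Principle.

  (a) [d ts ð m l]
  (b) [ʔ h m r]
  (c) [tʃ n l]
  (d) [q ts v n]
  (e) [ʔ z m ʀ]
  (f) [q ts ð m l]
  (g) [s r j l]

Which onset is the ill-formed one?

g

(a) sonority 1-2-3-4-5: well-formed.
(b) sonority 1-3-4-6: well-formed.
(c) sonority 2-4-5: well-formed.
(d) sonority 1-2-3-4: well-formed.
(e) sonority 1-3-4-6: well-formed.
(f) sonority 1-2-3-4-5: well-formed.
(g) sonority 3-6-7-5: ill-formed.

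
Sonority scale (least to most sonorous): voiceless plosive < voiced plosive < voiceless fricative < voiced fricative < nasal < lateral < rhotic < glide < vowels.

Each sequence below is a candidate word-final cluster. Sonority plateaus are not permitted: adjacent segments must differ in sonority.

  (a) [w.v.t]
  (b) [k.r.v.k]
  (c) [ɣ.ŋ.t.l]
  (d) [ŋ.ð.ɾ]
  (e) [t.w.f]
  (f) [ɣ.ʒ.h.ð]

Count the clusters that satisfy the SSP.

(a) 8-4-1 → obeys
(b) 1-7-4-1 → violates
(c) 4-5-1-6 → violates
(d) 5-4-7 → violates
(e) 1-8-3 → violates
(f) 4-4-3-4 → violates

1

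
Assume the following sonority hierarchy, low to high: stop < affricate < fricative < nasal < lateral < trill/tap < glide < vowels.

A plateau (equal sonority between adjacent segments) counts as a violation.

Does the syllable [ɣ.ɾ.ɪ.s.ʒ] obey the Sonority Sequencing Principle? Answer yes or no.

Onset: /ɣ/ is a fricative (sonority 3), /ɾ/ is a trill/tap (sonority 6); then the nucleus /ɪ/ (sonority 8).
Onset profile 3-6-8 — rises to the nucleus.
Coda: /s/ is a fricative (sonority 3), /ʒ/ is a fricative (sonority 3).
Coda profile 8-3-3 — does not strictly fall throughout.

no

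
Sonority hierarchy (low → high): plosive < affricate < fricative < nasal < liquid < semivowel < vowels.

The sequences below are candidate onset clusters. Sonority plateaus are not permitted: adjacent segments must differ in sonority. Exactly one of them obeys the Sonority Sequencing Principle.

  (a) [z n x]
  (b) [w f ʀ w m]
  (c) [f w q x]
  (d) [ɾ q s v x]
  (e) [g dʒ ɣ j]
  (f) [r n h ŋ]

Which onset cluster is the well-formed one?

(a) 3-4-3 → violates
(b) 6-3-5-6-4 → violates
(c) 3-6-1-3 → violates
(d) 5-1-3-3-3 → violates
(e) 1-2-3-6 → obeys
(f) 5-4-3-4 → violates

e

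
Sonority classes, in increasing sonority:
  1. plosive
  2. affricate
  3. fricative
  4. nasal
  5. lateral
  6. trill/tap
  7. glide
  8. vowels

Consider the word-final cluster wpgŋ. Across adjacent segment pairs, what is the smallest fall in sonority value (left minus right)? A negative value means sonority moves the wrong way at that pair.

/w/ — glide, sonority 7.
/p/ — plosive, sonority 1.
/g/ — plosive, sonority 1.
/ŋ/ — nasal, sonority 4.
/w/→/p/: change +6.
/p/→/g/: change +0.
/g/→/ŋ/: change -3.
Minimum = -3.

-3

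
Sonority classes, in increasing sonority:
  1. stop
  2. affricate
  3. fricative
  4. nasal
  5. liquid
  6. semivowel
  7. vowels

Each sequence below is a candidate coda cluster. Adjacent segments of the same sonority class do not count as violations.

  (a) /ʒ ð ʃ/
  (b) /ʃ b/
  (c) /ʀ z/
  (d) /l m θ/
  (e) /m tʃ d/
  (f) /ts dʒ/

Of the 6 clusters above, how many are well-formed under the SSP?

(a) sonority 3-3-3: well-formed.
(b) sonority 3-1: well-formed.
(c) sonority 5-3: well-formed.
(d) sonority 5-4-3: well-formed.
(e) sonority 4-2-1: well-formed.
(f) sonority 2-2: well-formed.

6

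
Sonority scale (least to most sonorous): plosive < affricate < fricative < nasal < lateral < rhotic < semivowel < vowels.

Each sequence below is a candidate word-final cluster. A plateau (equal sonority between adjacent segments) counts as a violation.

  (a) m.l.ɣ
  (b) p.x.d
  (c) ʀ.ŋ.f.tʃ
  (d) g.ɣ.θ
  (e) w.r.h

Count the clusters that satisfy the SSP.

2

(a) m.l.ɣ: profile 4-5-3 — violates.
(b) p.x.d: profile 1-3-1 — violates.
(c) ʀ.ŋ.f.tʃ: profile 6-4-3-2 — obeys.
(d) g.ɣ.θ: profile 1-3-3 — violates.
(e) w.r.h: profile 7-6-3 — obeys.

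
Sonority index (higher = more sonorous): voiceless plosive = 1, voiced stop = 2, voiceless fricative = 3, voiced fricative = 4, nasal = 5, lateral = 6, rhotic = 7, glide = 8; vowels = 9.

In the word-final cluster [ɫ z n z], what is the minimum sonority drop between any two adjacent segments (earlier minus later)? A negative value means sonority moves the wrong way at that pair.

-1

/ɫ/ — lateral, sonority 6.
/z/ — voiced fricative, sonority 4.
/n/ — nasal, sonority 5.
/z/ — voiced fricative, sonority 4.
/ɫ/→/z/: change +2.
/z/→/n/: change -1.
/n/→/z/: change +1.
Minimum = -1.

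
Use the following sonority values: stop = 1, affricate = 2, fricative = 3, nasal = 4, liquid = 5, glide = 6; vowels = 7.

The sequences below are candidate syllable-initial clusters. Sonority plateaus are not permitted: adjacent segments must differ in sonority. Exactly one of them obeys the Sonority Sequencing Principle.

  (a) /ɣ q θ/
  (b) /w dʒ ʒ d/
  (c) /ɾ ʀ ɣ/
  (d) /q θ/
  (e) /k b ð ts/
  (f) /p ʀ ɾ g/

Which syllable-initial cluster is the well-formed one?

d

(a) /ɣ q θ/: profile 3-1-3 — violates.
(b) /w dʒ ʒ d/: profile 6-2-3-1 — violates.
(c) /ɾ ʀ ɣ/: profile 5-5-3 — violates.
(d) /q θ/: profile 1-3 — obeys.
(e) /k b ð ts/: profile 1-1-3-2 — violates.
(f) /p ʀ ɾ g/: profile 1-5-5-1 — violates.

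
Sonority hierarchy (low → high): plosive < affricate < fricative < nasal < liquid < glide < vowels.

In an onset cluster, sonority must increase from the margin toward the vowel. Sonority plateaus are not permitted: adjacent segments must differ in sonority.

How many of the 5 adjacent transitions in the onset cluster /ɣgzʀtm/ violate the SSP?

2

/ɣ/: fricative = 3.
/g/: plosive = 1.
/z/: fricative = 3.
/ʀ/: liquid = 5.
/t/: plosive = 1.
/m/: nasal = 4.
/ɣ/→/g/: 3→1 (does not rise) — violation.
/g/→/z/: 1→3 (rises) — ok.
/z/→/ʀ/: 3→5 (rises) — ok.
/ʀ/→/t/: 5→1 (does not rise) — violation.
/t/→/m/: 1→4 (rises) — ok.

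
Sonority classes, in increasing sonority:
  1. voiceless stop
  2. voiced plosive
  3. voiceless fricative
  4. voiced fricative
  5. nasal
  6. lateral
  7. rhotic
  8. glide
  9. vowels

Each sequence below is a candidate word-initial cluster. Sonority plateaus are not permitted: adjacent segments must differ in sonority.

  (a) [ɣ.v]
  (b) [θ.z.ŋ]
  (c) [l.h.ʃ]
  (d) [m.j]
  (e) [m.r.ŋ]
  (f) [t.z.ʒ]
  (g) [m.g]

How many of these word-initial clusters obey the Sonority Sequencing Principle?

2

(a) sonority 4-4: ill-formed.
(b) sonority 3-4-5: well-formed.
(c) sonority 6-3-3: ill-formed.
(d) sonority 5-8: well-formed.
(e) sonority 5-7-5: ill-formed.
(f) sonority 1-4-4: ill-formed.
(g) sonority 5-2: ill-formed.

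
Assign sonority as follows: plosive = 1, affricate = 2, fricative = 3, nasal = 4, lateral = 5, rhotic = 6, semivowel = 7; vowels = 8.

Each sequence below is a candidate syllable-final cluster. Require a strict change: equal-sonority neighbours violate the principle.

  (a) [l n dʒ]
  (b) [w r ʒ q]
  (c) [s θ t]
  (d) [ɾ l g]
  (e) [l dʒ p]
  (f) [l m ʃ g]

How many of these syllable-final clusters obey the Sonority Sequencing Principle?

5

(a) 5-4-2 → obeys
(b) 7-6-3-1 → obeys
(c) 3-3-1 → violates
(d) 6-5-1 → obeys
(e) 5-2-1 → obeys
(f) 5-4-3-1 → obeys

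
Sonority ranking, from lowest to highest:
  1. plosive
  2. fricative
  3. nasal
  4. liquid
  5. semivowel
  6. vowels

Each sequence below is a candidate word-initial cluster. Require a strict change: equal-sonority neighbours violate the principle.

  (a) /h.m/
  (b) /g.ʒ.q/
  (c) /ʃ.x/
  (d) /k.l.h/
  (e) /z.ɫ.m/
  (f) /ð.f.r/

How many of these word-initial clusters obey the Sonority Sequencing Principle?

1

(a) /h.m/: profile 2-3 — obeys.
(b) /g.ʒ.q/: profile 1-2-1 — violates.
(c) /ʃ.x/: profile 2-2 — violates.
(d) /k.l.h/: profile 1-4-2 — violates.
(e) /z.ɫ.m/: profile 2-4-3 — violates.
(f) /ð.f.r/: profile 2-2-4 — violates.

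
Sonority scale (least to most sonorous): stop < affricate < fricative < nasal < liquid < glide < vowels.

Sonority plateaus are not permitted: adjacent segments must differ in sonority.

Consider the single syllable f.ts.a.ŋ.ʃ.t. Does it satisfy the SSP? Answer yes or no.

Onset: /f/ is a fricative (sonority 3), /ts/ is an affricate (sonority 2); then the nucleus /a/ (sonority 7).
Onset profile 3-2-7 — does not strictly rise throughout.
Coda: /ŋ/ is a nasal (sonority 4), /ʃ/ is a fricative (sonority 3), /t/ is a stop (sonority 1).
Coda profile 7-4-3-1 — falls from the nucleus.

no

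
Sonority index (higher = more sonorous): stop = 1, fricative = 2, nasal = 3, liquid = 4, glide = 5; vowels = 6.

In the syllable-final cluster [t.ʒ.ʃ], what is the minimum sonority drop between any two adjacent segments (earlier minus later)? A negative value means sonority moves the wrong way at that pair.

-1

/t/: stop = 1.
/ʒ/: fricative = 2.
/ʃ/: fricative = 2.
/t/→/ʒ/: change -1.
/ʒ/→/ʃ/: change +0.
Minimum = -1.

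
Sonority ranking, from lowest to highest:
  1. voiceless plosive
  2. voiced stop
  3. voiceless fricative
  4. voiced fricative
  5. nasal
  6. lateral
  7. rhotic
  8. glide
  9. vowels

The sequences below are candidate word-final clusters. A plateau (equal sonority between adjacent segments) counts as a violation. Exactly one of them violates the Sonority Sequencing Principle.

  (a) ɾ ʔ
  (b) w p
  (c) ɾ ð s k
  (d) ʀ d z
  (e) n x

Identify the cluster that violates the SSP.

(a) ɾ ʔ: profile 7-1 — obeys.
(b) w p: profile 8-1 — obeys.
(c) ɾ ð s k: profile 7-4-3-1 — obeys.
(d) ʀ d z: profile 7-2-4 — violates.
(e) n x: profile 5-3 — obeys.

d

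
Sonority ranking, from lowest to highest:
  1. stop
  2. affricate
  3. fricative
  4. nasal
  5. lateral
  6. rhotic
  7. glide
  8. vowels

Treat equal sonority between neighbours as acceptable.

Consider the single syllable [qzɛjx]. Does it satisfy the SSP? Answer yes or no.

Onset: /q/ is a stop (sonority 1), /z/ is a fricative (sonority 3); then the nucleus /ɛ/ (sonority 8).
Onset profile 1-3-8 — rises to the nucleus.
Coda: /j/ is a glide (sonority 7), /x/ is a fricative (sonority 3).
Coda profile 8-7-3 — falls from the nucleus.

yes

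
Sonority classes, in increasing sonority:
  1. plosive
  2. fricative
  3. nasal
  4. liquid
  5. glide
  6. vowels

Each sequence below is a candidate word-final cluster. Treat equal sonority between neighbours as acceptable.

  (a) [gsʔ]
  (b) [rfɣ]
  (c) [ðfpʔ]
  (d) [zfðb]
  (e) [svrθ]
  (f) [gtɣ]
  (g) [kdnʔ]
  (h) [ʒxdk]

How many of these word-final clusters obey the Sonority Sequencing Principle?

4

(a) [gsʔ]: profile 1-2-1 — violates.
(b) [rfɣ]: profile 4-2-2 — obeys.
(c) [ðfpʔ]: profile 2-2-1-1 — obeys.
(d) [zfðb]: profile 2-2-2-1 — obeys.
(e) [svrθ]: profile 2-2-4-2 — violates.
(f) [gtɣ]: profile 1-1-2 — violates.
(g) [kdnʔ]: profile 1-1-3-1 — violates.
(h) [ʒxdk]: profile 2-2-1-1 — obeys.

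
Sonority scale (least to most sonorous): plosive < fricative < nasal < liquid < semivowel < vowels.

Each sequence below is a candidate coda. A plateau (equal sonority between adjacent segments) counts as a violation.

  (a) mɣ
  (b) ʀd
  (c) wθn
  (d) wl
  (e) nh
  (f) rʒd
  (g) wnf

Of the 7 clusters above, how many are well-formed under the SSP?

6

(a) 3-2 → obeys
(b) 4-1 → obeys
(c) 5-2-3 → violates
(d) 5-4 → obeys
(e) 3-2 → obeys
(f) 4-2-1 → obeys
(g) 5-3-2 → obeys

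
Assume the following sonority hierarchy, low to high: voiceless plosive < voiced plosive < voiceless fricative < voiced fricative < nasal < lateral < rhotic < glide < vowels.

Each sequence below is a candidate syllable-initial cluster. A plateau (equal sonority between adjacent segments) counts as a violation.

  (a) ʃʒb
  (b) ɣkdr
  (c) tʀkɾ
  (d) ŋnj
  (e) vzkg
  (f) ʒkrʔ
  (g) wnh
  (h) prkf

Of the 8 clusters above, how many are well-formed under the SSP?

0

(a) 3-4-2 → violates
(b) 4-1-2-7 → violates
(c) 1-7-1-7 → violates
(d) 5-5-8 → violates
(e) 4-4-1-2 → violates
(f) 4-1-7-1 → violates
(g) 8-5-3 → violates
(h) 1-7-1-3 → violates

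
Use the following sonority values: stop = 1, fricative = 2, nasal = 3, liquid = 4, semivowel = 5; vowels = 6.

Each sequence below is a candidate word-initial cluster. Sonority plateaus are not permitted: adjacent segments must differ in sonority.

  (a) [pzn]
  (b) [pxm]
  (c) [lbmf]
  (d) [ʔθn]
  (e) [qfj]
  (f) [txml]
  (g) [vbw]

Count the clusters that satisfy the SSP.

5

(a) 1-2-3 → obeys
(b) 1-2-3 → obeys
(c) 4-1-3-2 → violates
(d) 1-2-3 → obeys
(e) 1-2-5 → obeys
(f) 1-2-3-4 → obeys
(g) 2-1-5 → violates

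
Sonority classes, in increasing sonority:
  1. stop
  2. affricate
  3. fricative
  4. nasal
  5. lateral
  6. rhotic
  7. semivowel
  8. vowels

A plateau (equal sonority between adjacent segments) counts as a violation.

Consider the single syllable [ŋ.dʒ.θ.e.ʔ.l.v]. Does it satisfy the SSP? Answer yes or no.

no

Onset: /ŋ/ is a nasal (sonority 4), /dʒ/ is an affricate (sonority 2), /θ/ is a fricative (sonority 3); then the nucleus /e/ (sonority 8).
Onset profile 4-2-3-8 — does not strictly rise throughout.
Coda: /ʔ/ is a stop (sonority 1), /l/ is a lateral (sonority 5), /v/ is a fricative (sonority 3).
Coda profile 8-1-5-3 — does not strictly fall throughout.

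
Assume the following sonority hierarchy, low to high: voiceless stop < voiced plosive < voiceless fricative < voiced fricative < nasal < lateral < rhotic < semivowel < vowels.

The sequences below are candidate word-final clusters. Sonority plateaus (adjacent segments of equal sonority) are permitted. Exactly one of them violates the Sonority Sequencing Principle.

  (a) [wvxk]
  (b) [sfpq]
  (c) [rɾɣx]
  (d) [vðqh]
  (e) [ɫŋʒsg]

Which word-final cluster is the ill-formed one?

(a) [wvxk]: profile 8-4-3-1 — obeys.
(b) [sfpq]: profile 3-3-1-1 — obeys.
(c) [rɾɣx]: profile 7-7-4-3 — obeys.
(d) [vðqh]: profile 4-4-1-3 — violates.
(e) [ɫŋʒsg]: profile 6-5-4-3-2 — obeys.

d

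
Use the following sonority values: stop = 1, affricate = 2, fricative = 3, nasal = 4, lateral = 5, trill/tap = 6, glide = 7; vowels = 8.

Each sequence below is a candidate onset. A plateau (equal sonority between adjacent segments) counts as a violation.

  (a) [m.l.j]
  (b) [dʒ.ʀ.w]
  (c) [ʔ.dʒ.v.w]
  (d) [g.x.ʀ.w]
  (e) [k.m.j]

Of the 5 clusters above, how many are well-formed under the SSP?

(a) [m.l.j]: profile 4-5-7 — obeys.
(b) [dʒ.ʀ.w]: profile 2-6-7 — obeys.
(c) [ʔ.dʒ.v.w]: profile 1-2-3-7 — obeys.
(d) [g.x.ʀ.w]: profile 1-3-6-7 — obeys.
(e) [k.m.j]: profile 1-4-7 — obeys.

5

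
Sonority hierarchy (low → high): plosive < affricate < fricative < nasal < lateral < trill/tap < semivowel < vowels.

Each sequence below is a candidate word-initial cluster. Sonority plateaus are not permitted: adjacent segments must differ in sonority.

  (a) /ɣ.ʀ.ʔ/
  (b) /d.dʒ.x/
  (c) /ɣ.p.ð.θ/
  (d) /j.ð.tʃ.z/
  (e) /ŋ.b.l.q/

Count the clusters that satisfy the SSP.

1

(a) sonority 3-6-1: ill-formed.
(b) sonority 1-2-3: well-formed.
(c) sonority 3-1-3-3: ill-formed.
(d) sonority 7-3-2-3: ill-formed.
(e) sonority 4-1-5-1: ill-formed.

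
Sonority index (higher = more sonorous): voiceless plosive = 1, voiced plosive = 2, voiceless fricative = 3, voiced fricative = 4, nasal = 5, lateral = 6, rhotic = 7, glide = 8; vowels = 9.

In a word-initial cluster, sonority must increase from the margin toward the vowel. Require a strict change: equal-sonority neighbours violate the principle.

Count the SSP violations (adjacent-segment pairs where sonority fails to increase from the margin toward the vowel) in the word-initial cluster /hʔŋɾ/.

1

/h/ is a voiceless fricative (sonority 3).
/ʔ/ is a voiceless plosive (sonority 1).
/ŋ/ is a nasal (sonority 5).
/ɾ/ is a rhotic (sonority 7).
/h/→/ʔ/: 3→1 (does not rise) — violation.
/ʔ/→/ŋ/: 1→5 (rises) — ok.
/ŋ/→/ɾ/: 5→7 (rises) — ok.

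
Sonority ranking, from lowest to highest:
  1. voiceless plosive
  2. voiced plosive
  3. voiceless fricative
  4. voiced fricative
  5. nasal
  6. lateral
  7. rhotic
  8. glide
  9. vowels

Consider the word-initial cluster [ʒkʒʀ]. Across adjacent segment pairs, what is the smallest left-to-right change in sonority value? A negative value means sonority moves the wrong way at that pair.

-3

/ʒ/ — voiced fricative, sonority 4.
/k/ — voiceless plosive, sonority 1.
/ʒ/ — voiced fricative, sonority 4.
/ʀ/ — rhotic, sonority 7.
/ʒ/→/k/: change -3.
/k/→/ʒ/: change +3.
/ʒ/→/ʀ/: change +3.
Minimum = -3.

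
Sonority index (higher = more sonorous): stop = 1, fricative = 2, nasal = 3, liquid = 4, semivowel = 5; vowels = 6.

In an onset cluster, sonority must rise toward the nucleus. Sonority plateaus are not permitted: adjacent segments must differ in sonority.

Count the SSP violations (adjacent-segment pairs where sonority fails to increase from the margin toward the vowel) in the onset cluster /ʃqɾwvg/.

3

/ʃ/ — fricative, sonority 2.
/q/ — stop, sonority 1.
/ɾ/ — liquid, sonority 4.
/w/ — semivowel, sonority 5.
/v/ — fricative, sonority 2.
/g/ — stop, sonority 1.
/ʃ/→/q/: 2→1 (does not rise) — violation.
/q/→/ɾ/: 1→4 (rises) — ok.
/ɾ/→/w/: 4→5 (rises) — ok.
/w/→/v/: 5→2 (does not rise) — violation.
/v/→/g/: 2→1 (does not rise) — violation.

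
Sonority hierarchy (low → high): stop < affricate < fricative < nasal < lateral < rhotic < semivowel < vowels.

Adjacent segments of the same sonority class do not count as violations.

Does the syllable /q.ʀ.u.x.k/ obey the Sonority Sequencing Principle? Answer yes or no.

Onset: /q/ is a stop (sonority 1), /ʀ/ is a rhotic (sonority 6); then the nucleus /u/ (sonority 8).
Onset profile 1-6-8 — rises to the nucleus.
Coda: /x/ is a fricative (sonority 3), /k/ is a stop (sonority 1).
Coda profile 8-3-1 — falls from the nucleus.

yes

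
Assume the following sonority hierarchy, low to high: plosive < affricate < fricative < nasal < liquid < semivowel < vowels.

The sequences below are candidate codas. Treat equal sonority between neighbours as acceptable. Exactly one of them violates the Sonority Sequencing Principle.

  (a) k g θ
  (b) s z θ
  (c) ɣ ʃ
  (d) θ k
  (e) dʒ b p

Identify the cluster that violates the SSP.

a

(a) 1-1-3 → violates
(b) 3-3-3 → obeys
(c) 3-3 → obeys
(d) 3-1 → obeys
(e) 2-1-1 → obeys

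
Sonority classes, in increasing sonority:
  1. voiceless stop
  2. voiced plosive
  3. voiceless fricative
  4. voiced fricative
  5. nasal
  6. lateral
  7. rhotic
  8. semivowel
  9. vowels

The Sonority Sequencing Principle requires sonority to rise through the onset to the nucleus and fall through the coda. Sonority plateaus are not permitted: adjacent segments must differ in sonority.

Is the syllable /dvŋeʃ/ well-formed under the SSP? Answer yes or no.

yes

Onset: /d/ is a voiced plosive (sonority 2), /v/ is a voiced fricative (sonority 4), /ŋ/ is a nasal (sonority 5); then the nucleus /e/ (sonority 9).
Onset profile 2-4-5-9 — rises to the nucleus.
Coda: /ʃ/ is a voiceless fricative (sonority 3).
Coda profile 9-3 — falls from the nucleus.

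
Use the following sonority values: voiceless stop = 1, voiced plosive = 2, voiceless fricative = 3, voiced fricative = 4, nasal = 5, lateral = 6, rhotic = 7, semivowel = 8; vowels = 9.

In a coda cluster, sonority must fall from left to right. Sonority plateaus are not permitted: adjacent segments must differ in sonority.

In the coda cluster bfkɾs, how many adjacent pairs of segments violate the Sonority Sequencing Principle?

2

/b/ is a voiced plosive (sonority 2).
/f/ is a voiceless fricative (sonority 3).
/k/ is a voiceless stop (sonority 1).
/ɾ/ is a rhotic (sonority 7).
/s/ is a voiceless fricative (sonority 3).
/b/→/f/: 2→3 (does not fall) — violation.
/f/→/k/: 3→1 (falls) — ok.
/k/→/ɾ/: 1→7 (does not fall) — violation.
/ɾ/→/s/: 7→3 (falls) — ok.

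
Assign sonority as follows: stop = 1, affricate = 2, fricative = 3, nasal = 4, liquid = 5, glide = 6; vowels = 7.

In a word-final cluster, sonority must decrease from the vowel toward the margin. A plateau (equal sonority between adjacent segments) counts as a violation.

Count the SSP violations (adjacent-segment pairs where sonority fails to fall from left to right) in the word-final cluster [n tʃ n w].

/n/: nasal = 4.
/tʃ/: affricate = 2.
/n/: nasal = 4.
/w/: glide = 6.
/n/→/tʃ/: 4→2 (falls) — ok.
/tʃ/→/n/: 2→4 (does not fall) — violation.
/n/→/w/: 4→6 (does not fall) — violation.

2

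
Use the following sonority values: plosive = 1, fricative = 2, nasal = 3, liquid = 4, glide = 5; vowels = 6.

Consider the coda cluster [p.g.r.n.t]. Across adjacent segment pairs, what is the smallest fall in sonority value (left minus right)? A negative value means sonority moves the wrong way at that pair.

-3

/p/ — plosive, sonority 1.
/g/ — plosive, sonority 1.
/r/ — liquid, sonority 4.
/n/ — nasal, sonority 3.
/t/ — plosive, sonority 1.
/p/→/g/: change +0.
/g/→/r/: change -3.
/r/→/n/: change +1.
/n/→/t/: change +2.
Minimum = -3.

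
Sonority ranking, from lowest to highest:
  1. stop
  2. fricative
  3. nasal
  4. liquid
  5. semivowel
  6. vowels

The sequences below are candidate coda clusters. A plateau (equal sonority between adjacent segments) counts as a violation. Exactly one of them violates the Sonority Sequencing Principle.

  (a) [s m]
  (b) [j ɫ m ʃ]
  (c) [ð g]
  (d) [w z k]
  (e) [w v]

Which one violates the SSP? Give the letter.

a

(a) [s m]: profile 2-3 — violates.
(b) [j ɫ m ʃ]: profile 5-4-3-2 — obeys.
(c) [ð g]: profile 2-1 — obeys.
(d) [w z k]: profile 5-2-1 — obeys.
(e) [w v]: profile 5-2 — obeys.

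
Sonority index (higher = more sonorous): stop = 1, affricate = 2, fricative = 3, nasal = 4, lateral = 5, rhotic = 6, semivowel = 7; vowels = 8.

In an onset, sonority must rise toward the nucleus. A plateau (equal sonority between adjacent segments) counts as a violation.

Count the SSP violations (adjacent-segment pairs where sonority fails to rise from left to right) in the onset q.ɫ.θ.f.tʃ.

3

/q/: stop = 1.
/ɫ/: lateral = 5.
/θ/: fricative = 3.
/f/: fricative = 3.
/tʃ/: affricate = 2.
/q/→/ɫ/: 1→5 (rises) — ok.
/ɫ/→/θ/: 5→3 (does not rise) — violation.
/θ/→/f/: 3→3 (plateau) — violation.
/f/→/tʃ/: 3→2 (does not rise) — violation.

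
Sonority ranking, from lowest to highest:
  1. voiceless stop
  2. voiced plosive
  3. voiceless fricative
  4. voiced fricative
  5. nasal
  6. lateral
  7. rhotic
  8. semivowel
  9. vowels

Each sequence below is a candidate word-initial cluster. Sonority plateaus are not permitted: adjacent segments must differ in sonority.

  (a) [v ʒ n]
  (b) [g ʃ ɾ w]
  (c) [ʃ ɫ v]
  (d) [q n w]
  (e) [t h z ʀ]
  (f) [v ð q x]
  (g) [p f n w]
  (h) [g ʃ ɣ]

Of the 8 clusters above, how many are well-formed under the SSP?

(a) [v ʒ n]: profile 4-4-5 — violates.
(b) [g ʃ ɾ w]: profile 2-3-7-8 — obeys.
(c) [ʃ ɫ v]: profile 3-6-4 — violates.
(d) [q n w]: profile 1-5-8 — obeys.
(e) [t h z ʀ]: profile 1-3-4-7 — obeys.
(f) [v ð q x]: profile 4-4-1-3 — violates.
(g) [p f n w]: profile 1-3-5-8 — obeys.
(h) [g ʃ ɣ]: profile 2-3-4 — obeys.

5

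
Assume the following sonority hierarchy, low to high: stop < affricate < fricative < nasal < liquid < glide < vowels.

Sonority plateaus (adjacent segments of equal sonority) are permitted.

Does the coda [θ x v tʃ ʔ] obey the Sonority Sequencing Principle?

yes

/θ/ — fricative, sonority 3.
/x/ — fricative, sonority 3.
/v/ — fricative, sonority 3.
/tʃ/ — affricate, sonority 2.
/ʔ/ — stop, sonority 1.
The profile 3-3-3-2-1 is non-increasing (plateaus allowed), so the coda satisfies the SSP.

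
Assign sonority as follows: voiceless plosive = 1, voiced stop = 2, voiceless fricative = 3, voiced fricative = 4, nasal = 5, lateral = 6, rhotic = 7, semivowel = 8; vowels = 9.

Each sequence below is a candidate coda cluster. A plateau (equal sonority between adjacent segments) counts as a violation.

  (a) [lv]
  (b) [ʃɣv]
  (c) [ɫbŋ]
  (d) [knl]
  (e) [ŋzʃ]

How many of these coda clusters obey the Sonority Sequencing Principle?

(a) 6-4 → obeys
(b) 3-4-4 → violates
(c) 6-2-5 → violates
(d) 1-5-6 → violates
(e) 5-4-3 → obeys

2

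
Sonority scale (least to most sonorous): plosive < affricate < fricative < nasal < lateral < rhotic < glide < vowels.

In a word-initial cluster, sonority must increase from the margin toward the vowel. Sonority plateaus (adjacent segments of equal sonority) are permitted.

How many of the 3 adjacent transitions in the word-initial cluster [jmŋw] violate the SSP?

1

/j/: glide = 7.
/m/: nasal = 4.
/ŋ/: nasal = 4.
/w/: glide = 7.
/j/→/m/: 7→4 (does not rise) — violation.
/m/→/ŋ/: 4→4 (plateau, allowed) — ok.
/ŋ/→/w/: 4→7 (rises) — ok.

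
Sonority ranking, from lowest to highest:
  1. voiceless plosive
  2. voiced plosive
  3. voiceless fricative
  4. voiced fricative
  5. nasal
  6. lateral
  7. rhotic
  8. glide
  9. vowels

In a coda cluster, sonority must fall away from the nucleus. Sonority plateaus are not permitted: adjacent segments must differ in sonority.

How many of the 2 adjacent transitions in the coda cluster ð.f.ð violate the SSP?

/ð/ — voiced fricative, sonority 4.
/f/ — voiceless fricative, sonority 3.
/ð/ — voiced fricative, sonority 4.
/ð/→/f/: 4→3 (falls) — ok.
/f/→/ð/: 3→4 (does not fall) — violation.

1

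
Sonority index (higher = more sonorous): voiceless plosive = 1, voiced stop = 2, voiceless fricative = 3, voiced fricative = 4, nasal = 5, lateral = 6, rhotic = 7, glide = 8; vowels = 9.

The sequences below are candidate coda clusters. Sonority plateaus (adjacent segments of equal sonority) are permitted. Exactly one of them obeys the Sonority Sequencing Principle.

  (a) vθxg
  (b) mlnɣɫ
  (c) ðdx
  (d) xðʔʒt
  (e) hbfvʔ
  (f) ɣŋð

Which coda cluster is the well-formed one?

(a) 4-3-3-2 → obeys
(b) 5-6-5-4-6 → violates
(c) 4-2-3 → violates
(d) 3-4-1-4-1 → violates
(e) 3-2-3-4-1 → violates
(f) 4-5-4 → violates

a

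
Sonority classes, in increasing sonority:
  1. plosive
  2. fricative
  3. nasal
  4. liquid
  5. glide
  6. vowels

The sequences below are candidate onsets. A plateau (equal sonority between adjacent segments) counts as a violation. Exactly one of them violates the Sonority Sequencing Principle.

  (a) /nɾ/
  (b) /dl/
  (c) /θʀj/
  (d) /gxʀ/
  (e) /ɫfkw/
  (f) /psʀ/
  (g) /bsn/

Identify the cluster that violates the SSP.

(a) /nɾ/: profile 3-4 — obeys.
(b) /dl/: profile 1-4 — obeys.
(c) /θʀj/: profile 2-4-5 — obeys.
(d) /gxʀ/: profile 1-2-4 — obeys.
(e) /ɫfkw/: profile 4-2-1-5 — violates.
(f) /psʀ/: profile 1-2-4 — obeys.
(g) /bsn/: profile 1-2-3 — obeys.

e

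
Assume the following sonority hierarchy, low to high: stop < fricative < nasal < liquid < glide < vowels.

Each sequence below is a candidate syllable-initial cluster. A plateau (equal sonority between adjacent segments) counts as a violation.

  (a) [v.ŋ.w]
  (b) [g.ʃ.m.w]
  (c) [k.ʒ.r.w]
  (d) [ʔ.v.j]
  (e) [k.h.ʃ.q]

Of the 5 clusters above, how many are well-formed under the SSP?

(a) 2-3-5 → obeys
(b) 1-2-3-5 → obeys
(c) 1-2-4-5 → obeys
(d) 1-2-5 → obeys
(e) 1-2-2-1 → violates

4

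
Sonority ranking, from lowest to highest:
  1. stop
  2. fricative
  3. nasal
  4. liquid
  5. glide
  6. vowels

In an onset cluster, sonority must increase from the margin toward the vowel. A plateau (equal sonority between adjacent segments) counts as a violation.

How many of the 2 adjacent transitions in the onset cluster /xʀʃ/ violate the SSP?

1

/x/ is a fricative (sonority 2).
/ʀ/ is a liquid (sonority 4).
/ʃ/ is a fricative (sonority 2).
/x/→/ʀ/: 2→4 (rises) — ok.
/ʀ/→/ʃ/: 4→2 (does not rise) — violation.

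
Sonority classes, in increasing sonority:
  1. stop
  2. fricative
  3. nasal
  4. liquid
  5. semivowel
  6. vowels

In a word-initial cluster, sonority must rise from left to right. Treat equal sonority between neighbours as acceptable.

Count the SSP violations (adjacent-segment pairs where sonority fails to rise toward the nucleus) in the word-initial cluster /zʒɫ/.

/z/ is a fricative (sonority 2).
/ʒ/ is a fricative (sonority 2).
/ɫ/ is a liquid (sonority 4).
/z/→/ʒ/: 2→2 (plateau, allowed) — ok.
/ʒ/→/ɫ/: 2→4 (rises) — ok.

0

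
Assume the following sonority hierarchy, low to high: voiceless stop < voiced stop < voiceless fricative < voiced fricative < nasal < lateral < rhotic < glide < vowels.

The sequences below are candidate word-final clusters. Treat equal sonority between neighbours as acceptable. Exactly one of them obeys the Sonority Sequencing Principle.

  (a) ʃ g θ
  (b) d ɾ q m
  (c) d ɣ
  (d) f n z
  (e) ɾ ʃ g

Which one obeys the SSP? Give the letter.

(a) sonority 3-2-3: ill-formed.
(b) sonority 2-7-1-5: ill-formed.
(c) sonority 2-4: ill-formed.
(d) sonority 3-5-4: ill-formed.
(e) sonority 7-3-2: well-formed.

e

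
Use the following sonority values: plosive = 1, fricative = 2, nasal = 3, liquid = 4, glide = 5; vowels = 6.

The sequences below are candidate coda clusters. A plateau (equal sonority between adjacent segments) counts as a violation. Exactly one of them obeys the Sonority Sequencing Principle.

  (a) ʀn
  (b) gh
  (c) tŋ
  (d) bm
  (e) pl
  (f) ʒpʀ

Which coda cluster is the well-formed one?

a

(a) ʀn: profile 4-3 — obeys.
(b) gh: profile 1-2 — violates.
(c) tŋ: profile 1-3 — violates.
(d) bm: profile 1-3 — violates.
(e) pl: profile 1-4 — violates.
(f) ʒpʀ: profile 2-1-4 — violates.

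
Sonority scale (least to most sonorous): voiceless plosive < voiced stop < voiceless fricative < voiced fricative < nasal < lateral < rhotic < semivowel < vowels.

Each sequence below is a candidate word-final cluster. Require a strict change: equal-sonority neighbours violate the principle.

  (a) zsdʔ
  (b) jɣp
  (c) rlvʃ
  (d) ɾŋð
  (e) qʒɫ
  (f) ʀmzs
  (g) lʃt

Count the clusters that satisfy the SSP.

(a) zsdʔ: profile 4-3-2-1 — obeys.
(b) jɣp: profile 8-4-1 — obeys.
(c) rlvʃ: profile 7-6-4-3 — obeys.
(d) ɾŋð: profile 7-5-4 — obeys.
(e) qʒɫ: profile 1-4-6 — violates.
(f) ʀmzs: profile 7-5-4-3 — obeys.
(g) lʃt: profile 6-3-1 — obeys.

6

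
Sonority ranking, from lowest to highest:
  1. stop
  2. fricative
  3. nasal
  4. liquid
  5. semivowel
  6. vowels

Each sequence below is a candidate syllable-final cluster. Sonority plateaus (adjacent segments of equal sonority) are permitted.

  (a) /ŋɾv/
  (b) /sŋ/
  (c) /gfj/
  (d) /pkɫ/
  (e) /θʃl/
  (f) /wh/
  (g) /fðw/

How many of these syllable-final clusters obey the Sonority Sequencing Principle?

1

(a) sonority 3-4-2: ill-formed.
(b) sonority 2-3: ill-formed.
(c) sonority 1-2-5: ill-formed.
(d) sonority 1-1-4: ill-formed.
(e) sonority 2-2-4: ill-formed.
(f) sonority 5-2: well-formed.
(g) sonority 2-2-5: ill-formed.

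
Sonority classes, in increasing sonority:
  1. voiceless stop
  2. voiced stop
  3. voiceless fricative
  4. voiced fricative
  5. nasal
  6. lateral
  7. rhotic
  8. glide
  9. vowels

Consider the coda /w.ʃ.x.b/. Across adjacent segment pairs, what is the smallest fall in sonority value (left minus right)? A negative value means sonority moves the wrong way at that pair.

/w/: glide = 8.
/ʃ/: voiceless fricative = 3.
/x/: voiceless fricative = 3.
/b/: voiced stop = 2.
/w/→/ʃ/: change +5.
/ʃ/→/x/: change +0.
/x/→/b/: change +1.
Minimum = 0.

0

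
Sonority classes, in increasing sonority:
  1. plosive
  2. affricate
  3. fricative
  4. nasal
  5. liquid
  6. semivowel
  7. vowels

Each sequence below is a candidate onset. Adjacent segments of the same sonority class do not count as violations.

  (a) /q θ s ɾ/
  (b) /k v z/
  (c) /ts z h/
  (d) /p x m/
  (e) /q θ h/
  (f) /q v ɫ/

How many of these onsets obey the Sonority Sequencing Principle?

6

(a) /q θ s ɾ/: profile 1-3-3-5 — obeys.
(b) /k v z/: profile 1-3-3 — obeys.
(c) /ts z h/: profile 2-3-3 — obeys.
(d) /p x m/: profile 1-3-4 — obeys.
(e) /q θ h/: profile 1-3-3 — obeys.
(f) /q v ɫ/: profile 1-3-5 — obeys.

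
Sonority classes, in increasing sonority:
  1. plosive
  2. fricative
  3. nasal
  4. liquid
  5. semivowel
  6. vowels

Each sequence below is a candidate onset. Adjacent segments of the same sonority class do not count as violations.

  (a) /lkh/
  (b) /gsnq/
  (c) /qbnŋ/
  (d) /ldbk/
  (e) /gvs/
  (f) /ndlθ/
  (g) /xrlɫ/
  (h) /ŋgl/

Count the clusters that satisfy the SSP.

(a) sonority 4-1-2: ill-formed.
(b) sonority 1-2-3-1: ill-formed.
(c) sonority 1-1-3-3: well-formed.
(d) sonority 4-1-1-1: ill-formed.
(e) sonority 1-2-2: well-formed.
(f) sonority 3-1-4-2: ill-formed.
(g) sonority 2-4-4-4: well-formed.
(h) sonority 3-1-4: ill-formed.

3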